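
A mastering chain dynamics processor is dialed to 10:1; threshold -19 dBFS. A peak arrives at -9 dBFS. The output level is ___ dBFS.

-18 dBFS

-9 dBFS sits 10 dB over threshold.
At 10:1 the overshoot is divided by 10, leaving 1 dB above threshold.
So the level is -19 + 1 = -18 dBFS.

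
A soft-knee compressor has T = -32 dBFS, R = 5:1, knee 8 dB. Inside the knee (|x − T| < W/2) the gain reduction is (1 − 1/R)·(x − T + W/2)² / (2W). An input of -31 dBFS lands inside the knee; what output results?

x − T + W/2 = -31 − (-32) + 4 = 5.
GR = (1 − 1/5) × 5² / 16 = 0.8 × 25 / 16 = 1.25 dB.
Output = -31 − 1.25 = -32.25 dBFS.

-32.25 dBFS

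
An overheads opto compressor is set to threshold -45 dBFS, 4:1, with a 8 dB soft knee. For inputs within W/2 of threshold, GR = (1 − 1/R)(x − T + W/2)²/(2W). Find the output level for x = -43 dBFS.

x − T + W/2 = -43 − (-45) + 4 = 6.
GR = (1 − 1/4) × 6² / 16 = 0.75 × 36 / 16 = 1.6875 dB.
Output = -43 − 1.6875 = -44.6875 dBFS.

-44.6875 dBFS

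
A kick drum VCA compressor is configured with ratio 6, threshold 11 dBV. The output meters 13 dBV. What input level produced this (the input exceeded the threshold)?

The compressed level sits 13 − 11 = 2 dB over threshold.
Input overshoot = R × output overshoot = 12 dB → input = 11 + 12 = 23 dBV.

23 dBV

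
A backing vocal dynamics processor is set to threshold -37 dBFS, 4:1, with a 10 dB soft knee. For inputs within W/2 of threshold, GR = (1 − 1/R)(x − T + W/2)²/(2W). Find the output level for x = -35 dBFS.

x − T + W/2 = -35 − (-37) + 5 = 7.
GR = (1 − 1/4) × 7² / 20 = 0.75 × 49 / 20 = 1.8375 dB.
Output = -35 − 1.8375 = -36.8375 dBFS.

-36.8375 dBFS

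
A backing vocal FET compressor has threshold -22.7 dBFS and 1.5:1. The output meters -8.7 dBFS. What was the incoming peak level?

Post-compression overshoot = -8.7 − (-22.7) = 14 dB.
Undo the ratio: input overshoot = 14 × 1.5 = 21 dB, giving input = -1.7 dBFS.

-1.7 dBFS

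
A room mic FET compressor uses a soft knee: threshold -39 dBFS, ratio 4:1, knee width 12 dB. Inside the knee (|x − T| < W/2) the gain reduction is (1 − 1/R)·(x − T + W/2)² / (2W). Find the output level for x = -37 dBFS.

-39 dBFS

x − T + W/2 = -37 − (-39) + 6 = 8.
GR = (1 − 1/4) × 8² / 24 = 0.75 × 64 / 24 = 2 dB.
Output = -37 − 2 = -39 dBFS.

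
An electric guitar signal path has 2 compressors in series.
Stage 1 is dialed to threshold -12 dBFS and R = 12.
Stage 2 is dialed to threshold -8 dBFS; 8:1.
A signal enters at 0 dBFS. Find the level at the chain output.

Stage 1: 0 dBFS is 12 dB over -12 dBFS; at 12:1 that becomes 1 dB over, giving -11 dBFS.
Stage 2: -11 dBFS ≤ -8 dBFS, so stage 2 doesn't engage; output -11 dBFS.

-11 dBFS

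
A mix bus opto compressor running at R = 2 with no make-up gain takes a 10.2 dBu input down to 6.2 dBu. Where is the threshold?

2.2 dBu

Gain reduction = 10.2 − 6.2 = 4 dB; output overshoot = GR / (R − 1) = 4 / 1 = 4 dB.
Threshold = output − output overshoot = 6.2 − 4 = 2.2 dBu.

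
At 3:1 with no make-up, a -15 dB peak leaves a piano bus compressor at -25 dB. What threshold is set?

Gain reduction = -15 − (-25) = 10 dB; output overshoot = GR / (R − 1) = 10 / 2 = 5 dB.
Threshold = output − output overshoot = -25 − 5 = -30 dB.

-30 dB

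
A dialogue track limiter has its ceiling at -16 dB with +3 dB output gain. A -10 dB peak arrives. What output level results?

-13 dB

At ∞:1, everything above -16 dB is held at the ceiling.
Output gain then adds 3 dB: -16 + 3 = -13 dB.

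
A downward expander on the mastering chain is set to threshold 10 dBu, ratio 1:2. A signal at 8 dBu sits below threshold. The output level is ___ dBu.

6 dBu

Undershoot = 10 − 8 = 2 dB.
At 1:2, that expands to 4 dB under threshold.
Output = 10 − 4 = 6 dBu.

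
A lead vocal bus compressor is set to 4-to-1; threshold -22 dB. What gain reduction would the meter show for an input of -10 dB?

-10 dB exceeds the threshold by 12 dB.
A 4:1 ratio leaves 3 dB of that excess.
Gain reduction = 12 − 3 = 9 dB.

9 dB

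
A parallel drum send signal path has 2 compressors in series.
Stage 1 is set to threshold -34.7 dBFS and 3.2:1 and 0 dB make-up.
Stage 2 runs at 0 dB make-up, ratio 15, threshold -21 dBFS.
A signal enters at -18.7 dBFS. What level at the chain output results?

-29.7 dBFS

Stage 1: 16 dB above -34.7 dBFS, reduced 3.2:1 to 5 dB above → -29.7 dBFS.
Stage 2: -29.7 dBFS ≤ -21 dBFS, so stage 2 doesn't engage; output -29.7 dBFS.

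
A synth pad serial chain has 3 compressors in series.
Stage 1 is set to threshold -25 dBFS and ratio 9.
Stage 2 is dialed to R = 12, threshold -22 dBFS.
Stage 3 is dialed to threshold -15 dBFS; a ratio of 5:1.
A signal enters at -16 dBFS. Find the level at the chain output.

-24 dBFS

Stage 1: 9 dB above -25 dBFS, reduced 9:1 to 1 dB above → -24 dBFS.
Stage 2: below threshold (-24 ≤ -22); passes unchanged; output -24 dBFS.
Stage 3: below threshold (-24 ≤ -15); passes unchanged; output -24 dBFS.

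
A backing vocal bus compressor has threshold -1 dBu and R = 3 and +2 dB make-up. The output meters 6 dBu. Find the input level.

14 dBu

Before make-up, the level was 6 − 2 = 4 dBu.
The compressed level sits 4 − (-1) = 5 dB over threshold.
Input overshoot = R × output overshoot = 15 dB → input = -1 + 15 = 14 dBu.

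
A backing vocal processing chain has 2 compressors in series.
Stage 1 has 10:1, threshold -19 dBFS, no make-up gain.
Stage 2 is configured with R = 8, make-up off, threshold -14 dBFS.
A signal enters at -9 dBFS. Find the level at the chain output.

Stage 1: -9 dBFS is 10 dB over -19 dBFS; at 10:1 that becomes 1 dB over, giving -18 dBFS.
Stage 2: -18 dBFS ≤ -14 dBFS, so stage 2 doesn't engage; output -18 dBFS.

-18 dBFS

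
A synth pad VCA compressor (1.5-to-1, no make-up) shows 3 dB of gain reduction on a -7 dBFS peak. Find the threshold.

-16 dBFS

Let T be the threshold. Output overshoot = (input overshoot)/R, so -10 − T = (-7 − T)/1.5.
1.5·(-10 − T) = -7 − T → 0.5·T = -15 − (-7) = -8.
T = -8/0.5 = -16 dBFS.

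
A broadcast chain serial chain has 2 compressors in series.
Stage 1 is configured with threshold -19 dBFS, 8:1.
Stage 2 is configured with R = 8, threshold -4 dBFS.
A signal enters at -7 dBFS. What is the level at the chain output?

-17.5 dBFS

Stage 1: overshoot 12 dB → 12/8 = 1.5 dB → -17.5 dBFS.
Stage 2: -17.5 dBFS ≤ -4 dBFS, so stage 2 doesn't engage; output -17.5 dBFS.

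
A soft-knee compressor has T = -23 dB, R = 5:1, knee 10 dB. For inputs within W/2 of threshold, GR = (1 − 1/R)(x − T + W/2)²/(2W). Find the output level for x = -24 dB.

x − T + W/2 = -24 − (-23) + 5 = 4.
GR = (1 − 1/5) × 4² / 20 = 0.8 × 16 / 20 = 0.64 dB.
Output = -24 − 0.64 = -24.64 dB.

-24.64 dB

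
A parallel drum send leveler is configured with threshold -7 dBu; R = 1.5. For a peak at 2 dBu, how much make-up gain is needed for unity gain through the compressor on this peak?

The peak compresses to -7 + 9/1.5 = -1 dBu.
To reach 2 dBu requires 2 − (-1) = 3 dB of make-up.

3 dB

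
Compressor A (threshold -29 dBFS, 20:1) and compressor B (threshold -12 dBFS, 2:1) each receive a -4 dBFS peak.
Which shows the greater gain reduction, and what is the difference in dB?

A: GR = 25 − 25/20 = 23.75 dB.
B: GR = 8 − 8/2 = 4 dB.
A applies 19.75 dB more gain reduction.

A, by 19.75 dB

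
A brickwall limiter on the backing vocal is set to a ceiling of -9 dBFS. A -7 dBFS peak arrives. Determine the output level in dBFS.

The limiter clamps the peak to its -9 dBFS ceiling.

-9 dBFS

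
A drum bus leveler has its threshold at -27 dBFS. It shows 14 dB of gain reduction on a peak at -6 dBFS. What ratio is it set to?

Input overshoot = -6 − (-27) = 21 dB.
Output overshoot = 21 − 14 = 7 dB.
Ratio = input overshoot / output overshoot = 21 / 7 = 3.

3:1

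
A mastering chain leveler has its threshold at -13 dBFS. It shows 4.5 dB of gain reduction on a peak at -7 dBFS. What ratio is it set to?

Input overshoot = -7 − (-13) = 6 dB.
Output overshoot = 6 − 4.5 = 1.5 dB.
Ratio = input overshoot / output overshoot = 6 / 1.5 = 4.

4:1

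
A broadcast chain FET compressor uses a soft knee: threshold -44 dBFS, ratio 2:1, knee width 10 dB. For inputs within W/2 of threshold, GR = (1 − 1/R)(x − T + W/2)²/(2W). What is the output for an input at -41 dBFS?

-42.6 dBFS

x − T + W/2 = -41 − (-44) + 5 = 8.
GR = (1 − 1/2) × 8² / 20 = 0.5 × 64 / 20 = 1.6 dB.
Output = -41 − 1.6 = -42.6 dBFS.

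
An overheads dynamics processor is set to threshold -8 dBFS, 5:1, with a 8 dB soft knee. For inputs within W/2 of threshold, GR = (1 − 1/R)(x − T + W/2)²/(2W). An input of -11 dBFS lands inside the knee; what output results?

-11.05 dBFS

x − T + W/2 = -11 − (-8) + 4 = 1.
GR = (1 − 1/5) × 1² / 16 = 0.8 × 1 / 16 = 0.05 dB.
Output = -11 − 0.05 = -11.05 dBFS.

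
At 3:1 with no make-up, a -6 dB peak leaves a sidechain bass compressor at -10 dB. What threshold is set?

-12 dB

Input is 6 dB above T (since output overshoot × R = input overshoot: (-10 − T)·3 = -6 − T gives T = -12 dB).
Check: -12 + (-6 − (-12))/3 = -12 + 2 = -10 dB. ✓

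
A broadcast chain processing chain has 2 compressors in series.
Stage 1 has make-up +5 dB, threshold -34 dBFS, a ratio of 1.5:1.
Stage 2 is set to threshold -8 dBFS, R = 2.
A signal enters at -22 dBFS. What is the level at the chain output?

-21 dBFS

Stage 1: 12 dB above -34 dBFS, reduced 1.5:1 to 8 dB above → -26 dBFS; +5 dB make-up → -21 dBFS.
Stage 2: -21 dBFS ≤ -8 dBFS, so stage 2 doesn't engage; output -21 dBFS.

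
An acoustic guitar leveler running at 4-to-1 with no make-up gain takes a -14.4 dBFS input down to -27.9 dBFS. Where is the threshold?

Gain reduction = -14.4 − (-27.9) = 13.5 dB; output overshoot = GR / (R − 1) = 13.5 / 3 = 4.5 dB.
Threshold = output − output overshoot = -27.9 − 4.5 = -32.4 dBFS.

-32.4 dBFS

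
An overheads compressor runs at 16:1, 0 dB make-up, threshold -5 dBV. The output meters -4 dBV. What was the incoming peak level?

Post-compression overshoot = -4 − (-5) = 1 dB.
Before 16:1 compression the overshoot was 1 × 16 = 16 dB, so input = -5 + 16 = 11 dBV.

11 dBV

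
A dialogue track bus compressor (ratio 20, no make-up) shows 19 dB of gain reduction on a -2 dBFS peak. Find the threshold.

-22 dBFS

Gain reduction = -2 − (-21) = 19 dB; output overshoot = GR / (R − 1) = 19 / 19 = 1 dB.
Threshold = output − output overshoot = -21 − 1 = -22 dBFS.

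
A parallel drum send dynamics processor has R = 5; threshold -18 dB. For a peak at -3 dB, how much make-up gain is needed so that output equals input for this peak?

The peak compresses to -18 + 15/5 = -15 dB.
To reach -3 dB requires -3 − (-15) = 12 dB of make-up.

12 dB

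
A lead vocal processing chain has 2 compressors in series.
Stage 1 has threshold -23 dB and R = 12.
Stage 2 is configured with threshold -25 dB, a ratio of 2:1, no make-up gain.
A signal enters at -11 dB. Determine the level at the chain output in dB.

Stage 1: -11 dB is 12 dB over -23 dB; at 12:1 that becomes 1 dB over, giving -22 dB.
Stage 2: overshoot 3 dB → 3/2 = 1.5 dB → -23.5 dB.

-23.5 dB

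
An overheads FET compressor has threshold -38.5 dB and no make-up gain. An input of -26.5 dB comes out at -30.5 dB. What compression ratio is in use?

Input overshoot = -26.5 − (-38.5) = 12 dB; output overshoot = -30.5 − (-38.5) = 8 dB.
Ratio = 12 / 8 = 1.5.

1.5:1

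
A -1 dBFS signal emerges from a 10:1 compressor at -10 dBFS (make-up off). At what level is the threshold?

-11 dBFS

Let T be the threshold. Output overshoot = (input overshoot)/R, so -10 − T = (-1 − T)/10.
10·(-10 − T) = -1 − T → 9·T = -100 − (-1) = -99.
T = -99/9 = -11 dBFS.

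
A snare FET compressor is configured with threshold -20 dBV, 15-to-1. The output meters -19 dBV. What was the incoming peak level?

-5 dBV

The compressed level sits -19 − (-20) = 1 dB over threshold.
Input overshoot = R × output overshoot = 15 dB → input = -20 + 15 = -5 dBV.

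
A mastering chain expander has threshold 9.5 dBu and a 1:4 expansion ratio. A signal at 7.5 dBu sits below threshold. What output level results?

1.5 dBu

The input is 2 dB below the 9.5 dBu threshold.
A 1:4 expander multiplies undershoot by 4: 2 × 4 = 8 dB below threshold.
Output = 9.5 − 8 = 1.5 dBu.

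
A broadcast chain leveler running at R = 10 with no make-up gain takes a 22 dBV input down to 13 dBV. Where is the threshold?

12 dBV

Let T be the threshold. Output overshoot = (input overshoot)/R, so 13 − T = (22 − T)/10.
10·(13 − T) = 22 − T → 9·T = 130 − 22 = 108.
T = 108/9 = 12 dBV.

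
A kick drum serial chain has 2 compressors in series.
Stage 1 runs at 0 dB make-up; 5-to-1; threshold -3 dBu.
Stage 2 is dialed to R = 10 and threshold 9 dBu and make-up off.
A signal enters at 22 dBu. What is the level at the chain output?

2 dBu

Stage 1: 25 dB above -3 dBu, reduced 5:1 to 5 dB above → 2 dBu.
Stage 2: 2 dBu ≤ 9 dBu, so stage 2 doesn't engage; output 2 dBu.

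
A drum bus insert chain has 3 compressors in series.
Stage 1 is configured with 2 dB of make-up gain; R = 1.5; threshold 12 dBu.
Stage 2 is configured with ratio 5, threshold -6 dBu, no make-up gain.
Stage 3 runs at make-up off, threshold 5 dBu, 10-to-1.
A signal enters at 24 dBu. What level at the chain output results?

Stage 1: overshoot 12 dB → 12/1.5 = 8 dB → 20 dBu; +2 dB make-up → 22 dBu.
Stage 2: 28 dB above -6 dBu, reduced 5:1 to 5.6 dB above → -0.4 dBu.
Stage 3: -0.4 dBu ≤ 5 dBu, so stage 3 doesn't engage; output -0.4 dBu.

-0.4 dBu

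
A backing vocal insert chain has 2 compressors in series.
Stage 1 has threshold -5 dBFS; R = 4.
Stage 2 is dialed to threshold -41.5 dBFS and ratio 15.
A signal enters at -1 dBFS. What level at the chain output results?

-39 dBFS

Stage 1: overshoot 4 dB → 4/4 = 1 dB → -4 dBFS.
Stage 2: overshoot 37.5 dB → 37.5/15 = 2.5 dB → -39 dBFS.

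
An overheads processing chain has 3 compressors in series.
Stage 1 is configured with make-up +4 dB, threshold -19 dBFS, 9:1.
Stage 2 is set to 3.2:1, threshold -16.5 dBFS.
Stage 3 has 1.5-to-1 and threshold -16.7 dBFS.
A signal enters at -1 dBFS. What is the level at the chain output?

Stage 1: 18 dB above -19 dBFS, reduced 9:1 to 2 dB above → -17 dBFS; +4 dB make-up → -13 dBFS.
Stage 2: 3.5 dB above -16.5 dBFS, reduced 3.2:1 to 1.09375 dB above → -15.40625 dBFS.
Stage 3: -15.40625 dBFS is 1.29375 dB over -16.7 dBFS; at 1.5:1 that becomes 0.8625 dB over, giving -15.8375 dBFS.

-15.8375 dBFS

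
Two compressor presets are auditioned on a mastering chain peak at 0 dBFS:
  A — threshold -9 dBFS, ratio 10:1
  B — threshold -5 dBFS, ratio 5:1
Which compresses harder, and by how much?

A, by 4.1 dB

A: GR = 9 − 9/10 = 8.1 dB.
B: GR = 5 − 5/5 = 4 dB.
A applies 4.1 dB more gain reduction.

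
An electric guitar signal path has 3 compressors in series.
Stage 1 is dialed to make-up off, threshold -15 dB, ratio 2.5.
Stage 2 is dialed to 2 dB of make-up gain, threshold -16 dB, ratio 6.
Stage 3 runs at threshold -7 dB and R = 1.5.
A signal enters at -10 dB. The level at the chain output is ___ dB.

Stage 1: 5 dB above -15 dB, reduced 2.5:1 to 2 dB above → -13 dB.
Stage 2: 3 dB above -16 dB, reduced 6:1 to 0.5 dB above → -15.5 dB; +2 dB make-up → -13.5 dB.
Stage 3: -13.5 dB ≤ -7 dB, so stage 3 doesn't engage; output -13.5 dB.

-13.5 dB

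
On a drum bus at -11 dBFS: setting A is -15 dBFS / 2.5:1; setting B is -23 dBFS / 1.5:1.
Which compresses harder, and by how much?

B, by 1.6 dB

A: overshoot 4 dB → output overshoot 1.6 dB → GR 2.4 dB.
B: overshoot 12 dB → output overshoot 8 dB → GR 4 dB.
B applies 1.6 dB more gain reduction.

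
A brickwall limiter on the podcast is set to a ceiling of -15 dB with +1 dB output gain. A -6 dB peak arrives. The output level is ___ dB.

At ∞:1, everything above -15 dB is held at the ceiling.
Output gain then adds 1 dB: -15 + 1 = -14 dB.

-14 dB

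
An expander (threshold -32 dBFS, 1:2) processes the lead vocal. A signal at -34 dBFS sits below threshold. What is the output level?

Undershoot = (-32) − (-34) = 2 dB.
At 1:2, that expands to 4 dB under threshold.
Output = -32 − 4 = -36 dBFS.

-36 dBFS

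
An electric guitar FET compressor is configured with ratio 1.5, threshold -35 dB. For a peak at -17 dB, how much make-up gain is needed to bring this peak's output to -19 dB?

4 dB

Without make-up, output = threshold + overshoot/1.5 = -35 + 12 = -23 dB.
Gap to target: 4 dB.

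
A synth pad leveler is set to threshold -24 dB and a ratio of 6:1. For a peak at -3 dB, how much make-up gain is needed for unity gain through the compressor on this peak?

17.5 dB

Overshoot 21 dB → 21/6 = 3.5 dB after compression, so the compressed level is -24 + 3.5 = -20.5 dB.
Make-up = target − compressed = -3 − (-20.5) = 17.5 dB.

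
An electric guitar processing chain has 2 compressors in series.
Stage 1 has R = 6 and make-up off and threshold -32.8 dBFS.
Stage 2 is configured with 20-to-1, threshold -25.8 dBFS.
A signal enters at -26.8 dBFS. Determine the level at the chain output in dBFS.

Stage 1: 6 dB above -32.8 dBFS, reduced 6:1 to 1 dB above → -31.8 dBFS.
Stage 2: -31.8 dBFS ≤ -25.8 dBFS, so stage 2 doesn't engage; output -31.8 dBFS.

-31.8 dBFS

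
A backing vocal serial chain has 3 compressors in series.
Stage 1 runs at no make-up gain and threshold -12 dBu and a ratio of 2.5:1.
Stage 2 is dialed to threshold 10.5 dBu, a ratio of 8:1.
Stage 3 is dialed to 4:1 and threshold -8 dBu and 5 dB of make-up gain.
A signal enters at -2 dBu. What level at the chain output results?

-3 dBu

Stage 1: 10 dB above -12 dBu, reduced 2.5:1 to 4 dB above → -8 dBu.
Stage 2: -8 dBu is at or below the 10.5 dBu threshold — no compression; output -8 dBu.
Stage 3: -8 dBu is at or below the -8 dBu threshold — no compression; make-up brings it to -3 dBu.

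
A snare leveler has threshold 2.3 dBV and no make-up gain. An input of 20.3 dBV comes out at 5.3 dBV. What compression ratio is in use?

6:1

Input overshoot = 20.3 − 2.3 = 18 dB; output overshoot = 5.3 − 2.3 = 3 dB.
Ratio = 18 / 3 = 6.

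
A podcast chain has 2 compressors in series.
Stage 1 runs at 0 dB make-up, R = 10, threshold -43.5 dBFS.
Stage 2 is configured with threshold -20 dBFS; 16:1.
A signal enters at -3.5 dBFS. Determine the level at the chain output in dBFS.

-39.5 dBFS

Stage 1: overshoot 40 dB → 40/10 = 4 dB → -39.5 dBFS.
Stage 2: below threshold (-39.5 ≤ -20); passes unchanged; output -39.5 dBFS.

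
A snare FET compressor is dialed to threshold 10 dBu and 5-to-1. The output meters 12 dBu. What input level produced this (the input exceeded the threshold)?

20 dBu

Post-compression overshoot = 12 − 10 = 2 dB.
Undo the ratio: input overshoot = 2 × 5 = 10 dB, giving input = 20 dBu.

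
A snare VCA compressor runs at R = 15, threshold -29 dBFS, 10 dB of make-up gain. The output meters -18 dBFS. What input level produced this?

-14 dBFS

Stripping the +10 dB make-up gives -28 dBFS at the gain stage.
The compressed level sits -28 − (-29) = 1 dB over threshold.
Before 15:1 compression the overshoot was 1 × 15 = 15 dB, so input = -29 + 15 = -14 dBFS.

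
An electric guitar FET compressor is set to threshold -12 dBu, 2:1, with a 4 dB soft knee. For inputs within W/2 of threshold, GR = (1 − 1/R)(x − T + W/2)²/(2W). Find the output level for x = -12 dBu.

-12.25 dBu

x − T + W/2 = -12 − (-12) + 2 = 2.
GR = (1 − 1/2) × 2² / 8 = 0.5 × 4 / 8 = 0.25 dB.
Output = -12 − 0.25 = -12.25 dBu.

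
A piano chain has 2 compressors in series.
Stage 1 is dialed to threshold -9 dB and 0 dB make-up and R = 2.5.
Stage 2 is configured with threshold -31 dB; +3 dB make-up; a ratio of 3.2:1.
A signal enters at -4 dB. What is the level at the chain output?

-20.5 dB

Stage 1: 5 dB above -9 dB, reduced 2.5:1 to 2 dB above → -7 dB.
Stage 2: overshoot 24 dB → 24/3.2 = 7.5 dB → -23.5 dB; +3 dB make-up → -20.5 dB.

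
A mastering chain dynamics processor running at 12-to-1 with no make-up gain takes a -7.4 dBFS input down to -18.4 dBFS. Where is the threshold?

-19.4 dBFS

Let T be the threshold. Output overshoot = (input overshoot)/R, so -18.4 − T = (-7.4 − T)/12.
12·(-18.4 − T) = -7.4 − T → 11·T = -220.8 − (-7.4) = -213.4.
T = -213.4/11 = -19.4 dBFS.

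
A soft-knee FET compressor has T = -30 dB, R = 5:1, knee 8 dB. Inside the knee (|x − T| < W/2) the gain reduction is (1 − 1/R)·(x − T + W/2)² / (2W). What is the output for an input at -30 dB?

-30.8 dB

x − T + W/2 = -30 − (-30) + 4 = 4.
GR = (1 − 1/5) × 4² / 16 = 0.8 × 16 / 16 = 0.8 dB.
Output = -30 − 0.8 = -30.8 dB.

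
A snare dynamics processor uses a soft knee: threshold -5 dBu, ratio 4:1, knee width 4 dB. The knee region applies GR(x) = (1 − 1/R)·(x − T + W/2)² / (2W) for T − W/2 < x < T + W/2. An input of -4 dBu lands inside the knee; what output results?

-4.84375 dBu

x − T + W/2 = -4 − (-5) + 2 = 3.
GR = (1 − 1/4) × 3² / 8 = 0.75 × 9 / 8 = 0.84375 dB.
Output = -4 − 0.84375 = -4.84375 dBu.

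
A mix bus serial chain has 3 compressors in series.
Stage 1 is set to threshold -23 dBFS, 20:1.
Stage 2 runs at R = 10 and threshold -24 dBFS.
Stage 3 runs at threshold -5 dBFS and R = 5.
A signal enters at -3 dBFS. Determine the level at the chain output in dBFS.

Stage 1: 20 dB above -23 dBFS, reduced 20:1 to 1 dB above → -22 dBFS.
Stage 2: 2 dB above -24 dBFS, reduced 10:1 to 0.2 dB above → -23.8 dBFS.
Stage 3: below threshold (-23.8 ≤ -5); passes unchanged; output -23.8 dBFS.

-23.8 dBFS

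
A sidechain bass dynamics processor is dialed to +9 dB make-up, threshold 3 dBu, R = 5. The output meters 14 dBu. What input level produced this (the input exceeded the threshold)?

Stripping the +9 dB make-up gives 5 dBu at the gain stage.
The compressed level sits 5 − 3 = 2 dB over threshold.
Undo the ratio: input overshoot = 2 × 5 = 10 dB, giving input = 13 dBu.

13 dBu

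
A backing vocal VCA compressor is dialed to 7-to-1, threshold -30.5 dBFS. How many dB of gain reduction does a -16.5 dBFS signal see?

12 dB

-16.5 dBFS exceeds the threshold by 14 dB.
At 7:1, output sits 14/7 = 2 dB above threshold.
GR = overshoot in − overshoot out = 14 − 2 = 12 dB.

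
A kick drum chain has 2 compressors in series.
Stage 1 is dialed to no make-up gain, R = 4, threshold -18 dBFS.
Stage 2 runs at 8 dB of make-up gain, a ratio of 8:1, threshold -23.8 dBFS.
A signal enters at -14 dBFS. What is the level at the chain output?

-14.95 dBFS

Stage 1: overshoot 4 dB → 4/4 = 1 dB → -17 dBFS.
Stage 2: -17 dBFS is 6.8 dB over -23.8 dBFS; at 8:1 that becomes 0.85 dB over, giving -22.95 dBFS; +8 dB make-up → -14.95 dBFS.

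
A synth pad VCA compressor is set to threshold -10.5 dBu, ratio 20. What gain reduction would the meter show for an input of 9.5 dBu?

19 dB

Overshoot = 9.5 − (-10.5) = 20 dB.
A 20:1 ratio leaves 1 dB of that excess.
Gain reduction = 20 − 1 = 19 dB.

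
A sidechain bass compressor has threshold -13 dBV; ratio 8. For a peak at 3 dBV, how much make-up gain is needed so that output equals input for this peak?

Overshoot 16 dB → 16/8 = 2 dB after compression, so the compressed level is -13 + 2 = -11 dBV.
Make-up = target − compressed = 3 − (-11) = 14 dB.

14 dB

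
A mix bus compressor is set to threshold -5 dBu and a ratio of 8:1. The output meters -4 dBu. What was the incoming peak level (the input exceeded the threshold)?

3 dBu

The compressed level sits -4 − (-5) = 1 dB over threshold.
Undo the ratio: input overshoot = 1 × 8 = 8 dB, giving input = 3 dBu.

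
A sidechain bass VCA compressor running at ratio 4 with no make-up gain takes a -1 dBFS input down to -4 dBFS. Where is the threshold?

Input is 4 dB above T (since output overshoot × R = input overshoot: (-4 − T)·4 = -1 − T gives T = -5 dBFS).
Check: -5 + (-1 − (-5))/4 = -5 + 1 = -4 dBFS. ✓

-5 dBFS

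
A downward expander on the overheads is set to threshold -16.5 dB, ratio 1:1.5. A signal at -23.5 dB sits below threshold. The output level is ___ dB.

-27 dB

Undershoot = (-16.5) − (-23.5) = 7 dB.
At 1:1.5, that expands to 10.5 dB under threshold.
Output = -16.5 − 10.5 = -27 dB.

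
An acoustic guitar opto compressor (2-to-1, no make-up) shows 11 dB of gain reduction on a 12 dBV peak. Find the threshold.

Gain reduction = 12 − 1 = 11 dB; output overshoot = GR / (R − 1) = 11 / 1 = 11 dB.
Threshold = output − output overshoot = 1 − 11 = -10 dBV.

-10 dBV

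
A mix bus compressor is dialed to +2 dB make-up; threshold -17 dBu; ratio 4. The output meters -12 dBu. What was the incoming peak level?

-5 dBu

Before make-up, the level was -12 − 2 = -14 dBu.
Post-compression overshoot = -14 − (-17) = 3 dB.
Input overshoot = R × output overshoot = 12 dB → input = -17 + 12 = -5 dBu.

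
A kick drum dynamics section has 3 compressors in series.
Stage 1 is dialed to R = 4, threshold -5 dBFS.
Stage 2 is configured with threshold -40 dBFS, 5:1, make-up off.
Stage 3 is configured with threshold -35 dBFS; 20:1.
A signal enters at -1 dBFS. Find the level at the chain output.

Stage 1: overshoot 4 dB → 4/4 = 1 dB → -4 dBFS.
Stage 2: 36 dB above -40 dBFS, reduced 5:1 to 7.2 dB above → -32.8 dBFS.
Stage 3: -32.8 dBFS is 2.2 dB over -35 dBFS; at 20:1 that becomes 0.11 dB over, giving -34.89 dBFS.

-34.89 dBFS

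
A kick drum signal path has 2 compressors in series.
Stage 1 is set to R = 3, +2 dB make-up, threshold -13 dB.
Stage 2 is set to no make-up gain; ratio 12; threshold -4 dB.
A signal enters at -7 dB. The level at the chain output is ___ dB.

Stage 1: overshoot 6 dB → 6/3 = 2 dB → -11 dB; +2 dB make-up → -9 dB.
Stage 2: -9 dB is at or below the -4 dB threshold — no compression; output -9 dB.

-9 dB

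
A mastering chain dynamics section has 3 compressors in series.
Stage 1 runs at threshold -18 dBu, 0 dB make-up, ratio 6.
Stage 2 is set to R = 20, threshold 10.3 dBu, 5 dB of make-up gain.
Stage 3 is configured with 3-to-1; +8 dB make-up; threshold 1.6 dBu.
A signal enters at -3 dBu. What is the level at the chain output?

-2.5 dBu

Stage 1: 15 dB above -18 dBu, reduced 6:1 to 2.5 dB above → -15.5 dBu.
Stage 2: below threshold (-15.5 ≤ 10.3); passes unchanged; make-up brings it to -10.5 dBu.
Stage 3: below threshold (-10.5 ≤ 1.6); passes unchanged; make-up brings it to -2.5 dBu.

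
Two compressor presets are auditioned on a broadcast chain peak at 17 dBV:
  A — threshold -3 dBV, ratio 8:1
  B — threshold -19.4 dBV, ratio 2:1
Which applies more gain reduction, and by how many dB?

A: GR = 20 − 20/8 = 17.5 dB.
B: GR = 36.4 − 36.4/2 = 18.2 dB.
B applies 0.7 dB more gain reduction.

B, by 0.7 dB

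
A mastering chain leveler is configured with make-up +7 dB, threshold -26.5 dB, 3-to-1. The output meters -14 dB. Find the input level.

-10 dB

Stripping the +7 dB make-up gives -21 dB at the gain stage.
Post-compression overshoot = -21 − (-26.5) = 5.5 dB.
Undo the ratio: input overshoot = 5.5 × 3 = 16.5 dB, giving input = -10 dB.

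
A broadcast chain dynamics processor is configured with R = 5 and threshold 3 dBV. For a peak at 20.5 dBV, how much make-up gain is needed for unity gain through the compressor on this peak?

Without make-up, output = threshold + overshoot/5 = 3 + 3.5 = 6.5 dBV.
Gap to target: 14 dB.

14 dB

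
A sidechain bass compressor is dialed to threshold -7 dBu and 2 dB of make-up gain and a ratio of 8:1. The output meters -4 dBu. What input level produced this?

1 dBu

Before make-up, the level was -4 − 2 = -6 dBu.
The compressed level sits -6 − (-7) = 1 dB over threshold.
Input overshoot = R × output overshoot = 8 dB → input = -7 + 8 = 1 dBu.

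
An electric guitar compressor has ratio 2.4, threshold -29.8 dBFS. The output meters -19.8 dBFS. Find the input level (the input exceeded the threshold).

-5.8 dBFS

That's 10 dB above the -29.8 dBFS threshold.
Undo the ratio: input overshoot = 10 × 2.4 = 24 dB, giving input = -5.8 dBFS.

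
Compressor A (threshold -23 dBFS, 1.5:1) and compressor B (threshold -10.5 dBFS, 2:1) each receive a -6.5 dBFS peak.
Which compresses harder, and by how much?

A: overshoot 16.5 dB → output overshoot 11 dB → GR 5.5 dB.
B: overshoot 4 dB → output overshoot 2 dB → GR 2 dB.
A applies 3.5 dB more gain reduction.

A, by 3.5 dB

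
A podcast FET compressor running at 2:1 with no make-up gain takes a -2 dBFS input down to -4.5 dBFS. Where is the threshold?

-7 dBFS

Gain reduction = -2 − (-4.5) = 2.5 dB; output overshoot = GR / (R − 1) = 2.5 / 1 = 2.5 dB.
Threshold = output − output overshoot = -4.5 − 2.5 = -7 dBFS.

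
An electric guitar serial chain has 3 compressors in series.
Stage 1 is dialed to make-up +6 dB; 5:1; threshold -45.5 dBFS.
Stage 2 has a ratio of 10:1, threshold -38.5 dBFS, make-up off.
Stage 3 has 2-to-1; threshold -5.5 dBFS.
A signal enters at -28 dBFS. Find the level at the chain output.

-38.25 dBFS

Stage 1: -28 dBFS is 17.5 dB over -45.5 dBFS; at 5:1 that becomes 3.5 dB over, giving -42 dBFS; +6 dB make-up → -36 dBFS.
Stage 2: -36 dBFS is 2.5 dB over -38.5 dBFS; at 10:1 that becomes 0.25 dB over, giving -38.25 dBFS.
Stage 3: -38.25 dBFS is at or below the -5.5 dBFS threshold — no compression; output -38.25 dBFS.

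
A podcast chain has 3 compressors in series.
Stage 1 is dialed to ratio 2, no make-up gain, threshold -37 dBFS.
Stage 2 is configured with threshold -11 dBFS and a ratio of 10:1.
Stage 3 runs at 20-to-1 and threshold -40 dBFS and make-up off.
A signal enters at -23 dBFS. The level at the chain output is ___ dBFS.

Stage 1: 14 dB above -37 dBFS, reduced 2:1 to 7 dB above → -30 dBFS.
Stage 2: below threshold (-30 ≤ -11); passes unchanged; output -30 dBFS.
Stage 3: overshoot 10 dB → 10/20 = 0.5 dB → -39.5 dBFS.

-39.5 dBFS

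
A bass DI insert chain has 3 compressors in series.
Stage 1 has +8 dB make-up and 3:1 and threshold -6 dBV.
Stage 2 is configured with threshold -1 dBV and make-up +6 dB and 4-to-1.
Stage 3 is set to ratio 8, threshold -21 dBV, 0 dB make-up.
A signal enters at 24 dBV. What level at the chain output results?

Stage 1: 24 dBV is 30 dB over -6 dBV; at 3:1 that becomes 10 dB over, giving 4 dBV; +8 dB make-up → 12 dBV.
Stage 2: 13 dB above -1 dBV, reduced 4:1 to 3.25 dB above → 2.25 dBV; +6 dB make-up → 8.25 dBV.
Stage 3: 8.25 dBV is 29.25 dB over -21 dBV; at 8:1 that becomes 3.65625 dB over, giving -17.34375 dBV.

-17.34375 dBV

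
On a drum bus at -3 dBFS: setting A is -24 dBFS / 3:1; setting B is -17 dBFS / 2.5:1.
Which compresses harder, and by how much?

A: 21 dB over, compressed to 7 dB over, so 14 dB of GR.
B: 14 dB over, compressed to 5.6 dB over, so 8.4 dB of GR.
Difference: 5.6 dB in favour of A.

A, by 5.6 dB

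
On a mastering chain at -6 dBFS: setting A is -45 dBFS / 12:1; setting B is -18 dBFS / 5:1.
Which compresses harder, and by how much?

A, by 26.15 dB

A: overshoot 39 dB → output overshoot 3.25 dB → GR 35.75 dB.
B: overshoot 12 dB → output overshoot 2.4 dB → GR 9.6 dB.
Difference: 26.15 dB in favour of A.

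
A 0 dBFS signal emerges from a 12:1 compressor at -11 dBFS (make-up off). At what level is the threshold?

Let T be the threshold. Output overshoot = (input overshoot)/R, so -11 − T = (0 − T)/12.
12·(-11 − T) = 0 − T → 11·T = -132 − 0 = -132.
T = -132/11 = -12 dBFS.

-12 dBFS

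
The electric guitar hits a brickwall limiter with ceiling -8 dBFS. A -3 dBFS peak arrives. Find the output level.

-8 dBFS

A brickwall limiter is an ∞:1 compressor: any input above the ceiling is clamped to -8 dBFS.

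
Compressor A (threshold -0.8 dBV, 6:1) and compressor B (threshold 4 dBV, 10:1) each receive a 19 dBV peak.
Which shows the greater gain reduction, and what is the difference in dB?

A: 19.8 dB over, compressed to 3.3 dB over, so 16.5 dB of GR.
B: 15 dB over, compressed to 1.5 dB over, so 13.5 dB of GR.
A reduces 3 dB more.

A, by 3 dB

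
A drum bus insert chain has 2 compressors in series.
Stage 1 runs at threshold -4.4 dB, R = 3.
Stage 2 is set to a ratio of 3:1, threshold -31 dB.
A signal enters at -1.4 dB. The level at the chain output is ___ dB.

Stage 1: -1.4 dB is 3 dB over -4.4 dB; at 3:1 that becomes 1 dB over, giving -3.4 dB.
Stage 2: overshoot 27.6 dB → 27.6/3 = 9.2 dB → -21.8 dB.

-21.8 dB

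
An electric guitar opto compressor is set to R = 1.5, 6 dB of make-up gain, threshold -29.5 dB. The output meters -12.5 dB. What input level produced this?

-13 dB

Before make-up, the level was -12.5 − 6 = -18.5 dB.
That's 11 dB above the -29.5 dB threshold.
Before 1.5:1 compression the overshoot was 11 × 1.5 = 16.5 dB, so input = -29.5 + 16.5 = -13 dB.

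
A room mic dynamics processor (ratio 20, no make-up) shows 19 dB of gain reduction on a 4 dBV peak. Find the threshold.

Gain reduction = 4 − (-15) = 19 dB; output overshoot = GR / (R − 1) = 19 / 19 = 1 dB.
Threshold = output − output overshoot = -15 − 1 = -16 dBV.

-16 dBV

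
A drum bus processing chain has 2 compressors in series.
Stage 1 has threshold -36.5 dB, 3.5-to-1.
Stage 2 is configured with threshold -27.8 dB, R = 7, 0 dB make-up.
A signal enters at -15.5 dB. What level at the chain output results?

-30.5 dB

Stage 1: 21 dB above -36.5 dB, reduced 3.5:1 to 6 dB above → -30.5 dB.
Stage 2: -30.5 dB is at or below the -27.8 dB threshold — no compression; output -30.5 dB.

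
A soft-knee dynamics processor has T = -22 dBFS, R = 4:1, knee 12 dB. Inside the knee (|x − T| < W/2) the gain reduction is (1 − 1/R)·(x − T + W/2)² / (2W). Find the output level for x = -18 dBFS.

x − T + W/2 = -18 − (-22) + 6 = 10.
GR = (1 − 1/4) × 10² / 24 = 0.75 × 100 / 24 = 3.125 dB.
Output = -18 − 3.125 = -21.125 dBFS.

-21.125 dBFS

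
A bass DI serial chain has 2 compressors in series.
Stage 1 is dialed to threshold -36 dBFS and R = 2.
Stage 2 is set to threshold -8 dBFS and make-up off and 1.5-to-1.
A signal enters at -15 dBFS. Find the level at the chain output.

Stage 1: overshoot 21 dB → 21/2 = 10.5 dB → -25.5 dBFS.
Stage 2: -25.5 dBFS is at or below the -8 dBFS threshold — no compression; output -25.5 dBFS.

-25.5 dBFS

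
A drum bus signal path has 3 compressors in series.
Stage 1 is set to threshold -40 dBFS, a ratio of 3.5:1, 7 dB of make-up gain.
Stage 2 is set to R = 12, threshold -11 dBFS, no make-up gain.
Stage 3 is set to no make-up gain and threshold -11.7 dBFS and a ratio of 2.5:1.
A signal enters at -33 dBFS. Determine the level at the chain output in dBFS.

-31 dBFS

Stage 1: -33 dBFS is 7 dB over -40 dBFS; at 3.5:1 that becomes 2 dB over, giving -38 dBFS; +7 dB make-up → -31 dBFS.
Stage 2: -31 dBFS is at or below the -11 dBFS threshold — no compression; output -31 dBFS.
Stage 3: -31 dBFS is at or below the -11.7 dBFS threshold — no compression; output -31 dBFS.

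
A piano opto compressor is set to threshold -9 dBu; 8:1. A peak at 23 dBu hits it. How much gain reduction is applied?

The signal is 32 dB above threshold.
At 8:1, output sits 32/8 = 4 dB above threshold.
GR = overshoot in − overshoot out = 32 − 4 = 28 dB.

28 dB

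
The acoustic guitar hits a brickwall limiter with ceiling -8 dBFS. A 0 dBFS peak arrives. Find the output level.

A brickwall limiter is an ∞:1 compressor: any input above the ceiling is clamped to -8 dBFS.

-8 dBFS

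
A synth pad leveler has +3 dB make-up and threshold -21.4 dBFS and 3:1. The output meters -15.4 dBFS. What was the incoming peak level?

Before make-up, the level was -15.4 − 3 = -18.4 dBFS.
That's 3 dB above the -21.4 dBFS threshold.
Undo the ratio: input overshoot = 3 × 3 = 9 dB, giving input = -12.4 dBFS.

-12.4 dBFS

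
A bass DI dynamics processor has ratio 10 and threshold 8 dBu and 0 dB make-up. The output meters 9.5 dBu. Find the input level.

That's 1.5 dB above the 8 dBu threshold.
Before 10:1 compression the overshoot was 1.5 × 10 = 15 dB, so input = 8 + 15 = 23 dBu.

23 dBu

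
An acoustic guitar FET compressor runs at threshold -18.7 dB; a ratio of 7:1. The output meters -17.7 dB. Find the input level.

Post-compression overshoot = -17.7 − (-18.7) = 1 dB.
Input overshoot = R × output overshoot = 7 dB → input = -18.7 + 7 = -11.7 dB.

-11.7 dB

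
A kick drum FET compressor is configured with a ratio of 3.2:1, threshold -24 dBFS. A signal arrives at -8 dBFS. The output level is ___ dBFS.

-19 dBFS

Overshoot: -8 − (-24) = 16 dB.
3.2:1 compression reduces that to 16/3.2 = 5 dB over.
That puts the output at -19 dBFS.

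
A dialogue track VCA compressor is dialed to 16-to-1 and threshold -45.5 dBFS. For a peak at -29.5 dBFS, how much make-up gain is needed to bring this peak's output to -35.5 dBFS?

Overshoot 16 dB → 16/16 = 1 dB after compression, so the compressed level is -45.5 + 1 = -44.5 dBFS.
Make-up = target − compressed = -35.5 − (-44.5) = 9 dB.

9 dB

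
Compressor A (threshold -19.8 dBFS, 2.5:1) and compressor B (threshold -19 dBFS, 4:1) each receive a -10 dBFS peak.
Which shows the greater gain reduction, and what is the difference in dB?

A: overshoot 9.8 dB → output overshoot 3.92 dB → GR 5.88 dB.
B: overshoot 9 dB → output overshoot 2.25 dB → GR 6.75 dB.
B applies 0.87 dB more gain reduction.

B, by 0.87 dB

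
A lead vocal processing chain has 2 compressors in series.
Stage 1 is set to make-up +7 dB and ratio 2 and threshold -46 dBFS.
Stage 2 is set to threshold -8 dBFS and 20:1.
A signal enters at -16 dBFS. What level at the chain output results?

-24 dBFS

Stage 1: -16 dBFS is 30 dB over -46 dBFS; at 2:1 that becomes 15 dB over, giving -31 dBFS; +7 dB make-up → -24 dBFS.
Stage 2: -24 dBFS ≤ -8 dBFS, so stage 2 doesn't engage; output -24 dBFS.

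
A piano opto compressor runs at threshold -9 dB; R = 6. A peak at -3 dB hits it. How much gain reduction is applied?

5 dB

Overshoot = -3 − (-9) = 6 dB.
At 6:1, output sits 6/6 = 1 dB above threshold.
Gain reduction = 6 − 1 = 5 dB.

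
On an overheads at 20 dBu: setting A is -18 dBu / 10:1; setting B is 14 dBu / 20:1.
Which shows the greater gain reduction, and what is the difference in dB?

A, by 28.5 dB

A: overshoot 38 dB → output overshoot 3.8 dB → GR 34.2 dB.
B: overshoot 6 dB → output overshoot 0.3 dB → GR 5.7 dB.
A reduces 28.5 dB more.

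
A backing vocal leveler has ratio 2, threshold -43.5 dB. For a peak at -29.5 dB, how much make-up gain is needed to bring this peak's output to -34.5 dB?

Overshoot 14 dB → 14/2 = 7 dB after compression, so the compressed level is -43.5 + 7 = -36.5 dB.
Make-up = target − compressed = -34.5 − (-36.5) = 2 dB.

2 dB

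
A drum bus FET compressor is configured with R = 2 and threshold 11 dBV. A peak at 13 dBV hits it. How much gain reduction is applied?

The signal is 2 dB above threshold.
At 2:1, output sits 2/2 = 1 dB above threshold.
So the signal is attenuated by 2 − 1 = 1 dB.

1 dB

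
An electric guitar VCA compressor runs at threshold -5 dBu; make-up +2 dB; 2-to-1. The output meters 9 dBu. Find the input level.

Remove make-up: 9 − 2 = 7 dBu.
The compressed level sits 7 − (-5) = 12 dB over threshold.
Before 2:1 compression the overshoot was 12 × 2 = 24 dB, so input = -5 + 24 = 19 dBu.

19 dBu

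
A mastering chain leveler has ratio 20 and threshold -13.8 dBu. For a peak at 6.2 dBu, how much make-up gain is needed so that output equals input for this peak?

Without make-up, output = threshold + overshoot/20 = -13.8 + 1 = -12.8 dBu.
Gap to target: 19 dB.

19 dB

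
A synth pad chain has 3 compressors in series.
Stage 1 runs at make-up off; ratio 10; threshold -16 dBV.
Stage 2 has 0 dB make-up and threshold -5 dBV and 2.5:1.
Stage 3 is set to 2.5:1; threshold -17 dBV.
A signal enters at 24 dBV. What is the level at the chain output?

-15 dBV

Stage 1: 24 dBV is 40 dB over -16 dBV; at 10:1 that becomes 4 dB over, giving -12 dBV.
Stage 2: -12 dBV is at or below the -5 dBV threshold — no compression; output -12 dBV.
Stage 3: -12 dBV is 5 dB over -17 dBV; at 2.5:1 that becomes 2 dB over, giving -15 dBV.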